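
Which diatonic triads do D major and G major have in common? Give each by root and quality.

Triads in D major: D major (I), E minor (ii), F♯ minor (iii), G major (IV), A major (V), B minor (vi), C♯ diminished (vii°).
Triads in G major: G major (I), A minor (ii), B minor (iii), C major (IV), D major (V), E minor (vi), F♯ diminished (vii°).
Shared triads with their functions: D major (I in D major, V in G major); E minor (ii in D major, vi in G major); G major (IV in D major, I in G major); B minor (vi in D major, iii in G major).

D, Em, G, Bm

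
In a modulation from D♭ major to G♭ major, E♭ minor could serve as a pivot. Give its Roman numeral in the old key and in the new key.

ii in D♭ major; vi in G♭ major

The scale of D♭ major is D♭ E♭ F G♭ A♭ B♭ C; E♭ is degree 2, and the triad built there (E♭-G♭-B♭) is minor, so it is ii.
The scale of G♭ major is G♭ A♭ B♭ C♭ D♭ E♭ F; E♭ is degree 6, and the triad built there (E♭-G♭-B♭) is minor, so it is vi.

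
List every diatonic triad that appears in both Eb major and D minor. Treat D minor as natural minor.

Gm, Bb

Triads in Eb major: Eb major (I), F minor (ii), G minor (iii), Ab major (IV), Bb major (V), C minor (vi), D diminished (vii°).
Triads in D minor (natural minor): D minor (i), E diminished (ii°), F major (III), G minor (iv), A minor (v), Bb major (VI), C major (VII).
Shared triads with their functions: G minor (iii in Eb major, iv in D minor); Bb major (V in Eb major, VI in D minor).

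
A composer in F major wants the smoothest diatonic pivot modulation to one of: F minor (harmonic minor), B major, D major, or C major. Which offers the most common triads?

Triads of F major: F major (I), G minor (ii), A minor (iii), Bb major (IV), C major (V), D minor (vi), E diminished (vii°).
F minor (harmonic minor) shares 2: C, Edim.
B major shares 0: none.
D major shares 0: none.
C major shares 4: F, Am, C, Dm.
The most common triads (4) are shared with C major.

C major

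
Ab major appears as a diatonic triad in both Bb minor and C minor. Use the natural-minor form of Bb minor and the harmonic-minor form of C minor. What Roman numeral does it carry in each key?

The scale of Bb minor (natural minor) is Bb C Db Eb F Gb Ab; Ab is degree 7, and the triad built there (Ab-C-Eb) is major, so it is VII.
The scale of C minor (harmonic minor) is C D Eb F G Ab B; Ab is degree 6, and the triad built there (Ab-C-Eb) is major, so it is VI.

VII in Bb minor; VI in C minor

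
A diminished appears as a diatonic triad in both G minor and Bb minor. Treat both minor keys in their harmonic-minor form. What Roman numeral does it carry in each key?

The scale of G minor (harmonic minor) is G A Bb C D Eb F#; A is degree 2, and the triad built there (A-C-Eb) is diminished, so it is ii°.
The scale of Bb minor (harmonic minor) is Bb C Db Eb F Gb A; A is degree 7, and the triad built there (A-C-Eb) is diminished, so it is vii°.

ii° in G minor; vii° in Bb minor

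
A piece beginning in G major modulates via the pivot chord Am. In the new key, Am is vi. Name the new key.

The numeral vi denotes a minor triad on scale degree 6. With A on degree 6, the tonic of the new key is C.
Degree 6 carries a minor triad in major keys, so the destination is C major.
Check: the diatonic triads of C major are C (I), Dm (ii), Em (iii), F (IV), G (V), Am (vi), Bdim (vii°) — Am is indeed vi.

C major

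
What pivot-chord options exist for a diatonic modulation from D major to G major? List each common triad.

Triads in D major: D major (I), E minor (ii), F# minor (iii), G major (IV), A major (V), B minor (vi), C# diminished (vii°).
Triads in G major: G major (I), A minor (ii), B minor (iii), C major (IV), D major (V), E minor (vi), F# diminished (vii°).
Shared triads with their functions: D major (I in D major, V in G major); E minor (ii in D major, vi in G major); G major (IV in D major, I in G major); B minor (vi in D major, iii in G major).

D, Em, G, Bm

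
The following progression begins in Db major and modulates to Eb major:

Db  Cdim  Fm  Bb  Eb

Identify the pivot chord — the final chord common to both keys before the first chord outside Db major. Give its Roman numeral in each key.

Chords diatonic to Db major: Db, Ebm, Fm, Gb, Ab, Bbm, Cdim.
Reading the progression, the first chord not in that set is Bb, so the modulation leaves Db major there.
The chord immediately before Bb is Fm, which is diatonic to both keys: iii in Db major and ii in Eb major.

Fm — iii in Db major, ii in Eb major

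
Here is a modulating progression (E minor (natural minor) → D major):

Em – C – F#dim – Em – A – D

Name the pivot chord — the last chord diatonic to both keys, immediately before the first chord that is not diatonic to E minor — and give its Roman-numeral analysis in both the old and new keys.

Em — i in E minor, ii in D major

Chords diatonic to E minor: Em, F#dim, G, Am, Bm, C, D.
Reading the progression, the first chord not in that set is A, so the modulation leaves E minor there.
The chord immediately before A is Em, which is diatonic to both keys: i in E minor and ii in D major.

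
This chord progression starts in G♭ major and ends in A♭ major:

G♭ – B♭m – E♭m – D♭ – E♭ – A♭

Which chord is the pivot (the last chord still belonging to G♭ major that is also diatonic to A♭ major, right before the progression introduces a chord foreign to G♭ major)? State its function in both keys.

Chords diatonic to G♭ major: G♭, A♭m, B♭m, C♭, D♭, E♭m, Fdim.
Reading the progression, the first chord not in that set is E♭, so the modulation leaves G♭ major there.
The chord immediately before E♭ is D♭, which is diatonic to both keys: V in G♭ major and IV in A♭ major.

D♭ — V in G♭ major, IV in A♭ major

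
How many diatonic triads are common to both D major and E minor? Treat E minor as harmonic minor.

1

Diatonic triads of D major: D (I), Em (ii), F♯m (iii), G (IV), A (V), Bm (vi), C♯dim (vii°).
Diatonic triads of E minor (harmonic minor): Em (i), F♯dim (ii°), Gaug (III+), Am (iv), B (V), C (VI), D♯dim (vii°).
Matching root and quality in both lists: Em.
That gives 1 common triad.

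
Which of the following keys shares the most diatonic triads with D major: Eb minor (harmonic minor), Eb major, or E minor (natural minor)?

E minor

Triads of D major: D (I), Em (ii), F#m (iii), G (IV), A (V), Bm (vi), C#dim (vii°).
Eb minor (harmonic minor) shares 0: none.
Eb major shares 0: none.
E minor (natural minor) shares 4: D, Em, G, Bm.
The most common triads (4) are shared with E minor.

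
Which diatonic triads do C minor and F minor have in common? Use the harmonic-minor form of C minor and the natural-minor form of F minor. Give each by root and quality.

Cm, Fm, A♭

Triads in C minor (harmonic minor): Cm (i), Ddim (ii°), E♭aug (III+), Fm (iv), G (V), A♭ (VI), Bdim (vii°).
Triads in F minor (natural minor): Fm (i), Gdim (ii°), A♭ (III), B♭m (iv), Cm (v), D♭ (VI), E♭ (VII).
Shared triads with their functions: Cm (i in C minor, v in F minor); Fm (iv in C minor, i in F minor); A♭ (VI in C minor, III in F minor).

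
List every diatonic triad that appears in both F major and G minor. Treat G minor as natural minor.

Triads in F major: F (I), Gm (ii), Am (iii), Bb (IV), C (V), Dm (vi), Edim (vii°).
Triads in G minor (natural minor): Gm (i), Adim (ii°), Bb (III), Cm (iv), Dm (v), Eb (VI), F (VII).
Shared triads with their functions: F (I in F major, VII in G minor); Gm (ii in F major, i in G minor); Bb (IV in F major, III in G minor); Dm (vi in F major, v in G minor).

F, Gm, Bb, Dm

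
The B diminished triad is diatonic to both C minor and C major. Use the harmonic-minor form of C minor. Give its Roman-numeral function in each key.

The scale of C minor (harmonic minor) is C D E♭ F G A♭ B; B is degree 7, and the triad built there (B-D-F) is diminished, so it is vii°.
The scale of C major is C D E F G A B; B is degree 7, and the triad built there (B-D-F) is diminished, so it is vii°.

vii° in C minor; vii° in C major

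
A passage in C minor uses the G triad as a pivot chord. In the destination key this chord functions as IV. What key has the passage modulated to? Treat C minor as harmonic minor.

The numeral IV denotes a major triad on scale degree 4. With G on degree 4, the tonic of the new key is D.
Degree 4 carries a major triad in major keys, so the destination is D major.
Check: the diatonic triads of D major are D (I), Em (ii), F#m (iii), G (IV), A (V), Bm (vi), C#dim (vii°) — G is indeed IV.

D major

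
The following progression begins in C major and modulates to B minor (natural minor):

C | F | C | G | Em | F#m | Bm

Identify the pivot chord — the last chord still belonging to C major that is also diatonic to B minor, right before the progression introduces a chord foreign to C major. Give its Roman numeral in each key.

Em — iii in C major, iv in B minor

Chords diatonic to C major: C, Dm, Em, F, G, Am, Bdim.
Reading the progression, the first chord not in that set is F#m, so the modulation leaves C major there.
The chord immediately before F#m is Em, which is diatonic to both keys: iii in C major and iv in B minor.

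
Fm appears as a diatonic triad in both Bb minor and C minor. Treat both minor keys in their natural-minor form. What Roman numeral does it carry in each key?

v in Bb minor; iv in C minor

The scale of Bb minor (natural minor) is Bb C Db Eb F Gb Ab; F is degree 5, and the triad built there (F-Ab-C) is minor, so it is v.
The scale of C minor (natural minor) is C D Eb F G Ab Bb; F is degree 4, and the triad built there (F-Ab-C) is minor, so it is iv.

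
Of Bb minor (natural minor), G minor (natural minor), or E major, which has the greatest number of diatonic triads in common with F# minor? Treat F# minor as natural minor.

E major

Triads of F# minor (natural minor): F#m (i), G#dim (ii°), A (III), Bm (iv), C#m (v), D (VI), E (VII).
Bb minor (natural minor) shares 0: none.
G minor (natural minor) shares 0: none.
E major shares 4: F#m, A, C#m, E.
The most common triads (4) are shared with E major.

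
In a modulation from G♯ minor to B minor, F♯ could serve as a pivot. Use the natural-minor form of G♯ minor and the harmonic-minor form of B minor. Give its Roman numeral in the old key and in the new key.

The scale of G♯ minor (natural minor) is G♯ A♯ B C♯ D♯ E F♯; F♯ is degree 7, and the triad built there (F♯-A♯-C♯) is major, so it is VII.
The scale of B minor (harmonic minor) is B C♯ D E F♯ G A♯; F♯ is degree 5, and the triad built there (F♯-A♯-C♯) is major, so it is V.

VII in G♯ minor; V in B minor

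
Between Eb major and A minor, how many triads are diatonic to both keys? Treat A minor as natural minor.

Diatonic triads of Eb major: Eb major (I), F minor (ii), G minor (iii), Ab major (IV), Bb major (V), C minor (vi), D diminished (vii°).
Diatonic triads of A minor (natural minor): A minor (i), B diminished (ii°), C major (III), D minor (iv), E minor (v), F major (VI), G major (VII).
No triad has the same root and quality in both keys.

0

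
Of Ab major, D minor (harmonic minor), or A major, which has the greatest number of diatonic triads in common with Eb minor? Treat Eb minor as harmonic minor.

D minor

Triads of Eb minor (harmonic minor): Ebm (i), Fdim (ii°), Gbaug (III+), Abm (iv), Bb (V), Cb (VI), Ddim (vii°).
Ab major shares 0: none.
D minor (harmonic minor) shares 1: Bb.
A major shares 0: none.
The most common triads (1) are shared with D minor.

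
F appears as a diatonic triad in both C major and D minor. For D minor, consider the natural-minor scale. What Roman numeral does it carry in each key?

IV in C major; III in D minor

The scale of C major is C D E F G A B; F is degree 4, and the triad built there (F-A-C) is major, so it is IV.
The scale of D minor (natural minor) is D E F G A Bb C; F is degree 3, and the triad built there (F-A-C) is major, so it is III.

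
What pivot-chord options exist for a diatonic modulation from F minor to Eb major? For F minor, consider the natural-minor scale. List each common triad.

Triads in F minor (natural minor): Fm (i), Gdim (ii°), Ab (III), Bbm (iv), Cm (v), Db (VI), Eb (VII).
Triads in Eb major: Eb (I), Fm (ii), Gm (iii), Ab (IV), Bb (V), Cm (vi), Ddim (vii°).
Shared triads with their functions: Fm (i in F minor, ii in Eb major); Ab (III in F minor, IV in Eb major); Cm (v in F minor, vi in Eb major); Eb (VII in F minor, I in Eb major).

Fm, Ab, Cm, Eb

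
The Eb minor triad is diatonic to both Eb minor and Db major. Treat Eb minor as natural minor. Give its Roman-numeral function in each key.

i in Eb minor; ii in Db major

The scale of Eb minor (natural minor) is Eb F Gb Ab Bb Cb Db; Eb is degree 1, and the triad built there (Eb-Gb-Bb) is minor, so it is i.
The scale of Db major is Db Eb F Gb Ab Bb C; Eb is degree 2, and the triad built there (Eb-Gb-Bb) is minor, so it is ii.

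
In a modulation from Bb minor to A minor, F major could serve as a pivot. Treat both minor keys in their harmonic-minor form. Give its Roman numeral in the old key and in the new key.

V in Bb minor; VI in A minor

The scale of Bb minor (harmonic minor) is Bb C Db Eb F Gb A; F is degree 5, and the triad built there (F-A-C) is major, so it is V.
The scale of A minor (harmonic minor) is A B C D E F G#; F is degree 6, and the triad built there (F-A-C) is major, so it is VI.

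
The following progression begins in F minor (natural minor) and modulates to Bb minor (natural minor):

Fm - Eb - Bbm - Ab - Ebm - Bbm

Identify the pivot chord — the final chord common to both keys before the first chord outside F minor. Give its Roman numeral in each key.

Ab — III in F minor, VII in Bb minor

Chords diatonic to F minor: Fm, Gdim, Ab, Bbm, Cm, Db, Eb.
Reading the progression, the first chord not in that set is Ebm, so the modulation leaves F minor there.
The chord immediately before Ebm is Ab, which is diatonic to both keys: III in F minor and VII in Bb minor.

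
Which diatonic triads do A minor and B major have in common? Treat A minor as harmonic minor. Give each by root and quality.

E

Triads in A minor (harmonic minor): Am (i), Bdim (ii°), Caug (III+), Dm (iv), E (V), F (VI), G#dim (vii°).
Triads in B major: B (I), C#m (ii), D#m (iii), E (IV), F# (V), G#m (vi), A#dim (vii°).
Shared triads with their functions: E (V in A minor, IV in B major).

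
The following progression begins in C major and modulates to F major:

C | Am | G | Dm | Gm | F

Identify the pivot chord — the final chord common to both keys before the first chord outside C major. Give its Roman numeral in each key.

Dm — ii in C major, vi in F major

Chords diatonic to C major: C, Dm, Em, F, G, Am, Bdim.
Reading the progression, the first chord not in that set is Gm, so the modulation leaves C major there.
The chord immediately before Gm is Dm, which is diatonic to both keys: ii in C major and vi in F major.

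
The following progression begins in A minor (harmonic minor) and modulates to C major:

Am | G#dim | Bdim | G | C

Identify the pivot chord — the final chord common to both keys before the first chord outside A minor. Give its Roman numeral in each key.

Chords diatonic to A minor: Am, Bdim, Caug, Dm, E, F, G#dim.
Reading the progression, the first chord not in that set is G, so the modulation leaves A minor there.
The chord immediately before G is Bdim, which is diatonic to both keys: ii° in A minor and vii° in C major.

Bdim — ii° in A minor, vii° in C major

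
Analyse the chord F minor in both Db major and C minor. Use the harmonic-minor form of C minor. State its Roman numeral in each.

The scale of Db major is Db Eb F Gb Ab Bb C; F is degree 3, and the triad built there (F-Ab-C) is minor, so it is iii.
The scale of C minor (harmonic minor) is C D Eb F G Ab B; F is degree 4, and the triad built there (F-Ab-C) is minor, so it is iv.

iii in Db major; iv in C minor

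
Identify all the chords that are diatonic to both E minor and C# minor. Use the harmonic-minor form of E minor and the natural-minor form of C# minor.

Triads in E minor (harmonic minor): Em (i), F#dim (ii°), Gaug (III+), Am (iv), B (V), C (VI), D#dim (vii°).
Triads in C# minor (natural minor): C#m (i), D#dim (ii°), E (III), F#m (iv), G#m (v), A (VI), B (VII).
Shared triads with their functions: B (V in E minor, VII in C# minor); D#dim (vii° in E minor, ii° in C# minor).

B, D#dim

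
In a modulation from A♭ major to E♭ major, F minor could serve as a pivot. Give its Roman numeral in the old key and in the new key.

The scale of A♭ major is A♭ B♭ C D♭ E♭ F G; F is degree 6, and the triad built there (F-A♭-C) is minor, so it is vi.
The scale of E♭ major is E♭ F G A♭ B♭ C D; F is degree 2, and the triad built there (F-A♭-C) is minor, so it is ii.

vi in A♭ major; ii in E♭ major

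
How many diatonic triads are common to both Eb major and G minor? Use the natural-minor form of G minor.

4

Diatonic triads of Eb major: Eb (I), Fm (ii), Gm (iii), Ab (IV), Bb (V), Cm (vi), Ddim (vii°).
Diatonic triads of G minor (natural minor): Gm (i), Adim (ii°), Bb (III), Cm (iv), Dm (v), Eb (VI), F (VII).
Matching root and quality in both lists: Eb, Gm, Bb, Cm.
That gives 4 common triads.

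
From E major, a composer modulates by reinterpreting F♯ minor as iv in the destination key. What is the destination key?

The numeral iv denotes a minor triad on scale degree 4. With F♯ on degree 4, the tonic of the new key is C♯.
Degree 4 carries a minor triad in minor keys, so the destination is C♯ minor.
Check: the diatonic triads of C♯ minor (natural minor) are C♯m (i), D♯dim (ii°), E (III), F♯m (iv), G♯m (v), A (VI), B (VII) — F♯ minor is indeed iv.

C♯ minor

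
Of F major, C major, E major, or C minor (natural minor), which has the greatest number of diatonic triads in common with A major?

Triads of A major: A major (I), B minor (ii), C# minor (iii), D major (IV), E major (V), F# minor (vi), G# diminished (vii°).
F major shares 0: none.
C major shares 0: none.
E major shares 4: A, C#m, E, F#m.
C minor (natural minor) shares 0: none.
The most common triads (4) are shared with E major.

E major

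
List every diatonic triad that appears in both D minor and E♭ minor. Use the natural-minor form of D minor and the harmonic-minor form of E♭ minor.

B♭

Triads in D minor (natural minor): D minor (i), E diminished (ii°), F major (III), G minor (iv), A minor (v), B♭ major (VI), C major (VII).
Triads in E♭ minor (harmonic minor): E♭ minor (i), F diminished (ii°), G♭ augmented (III+), A♭ minor (iv), B♭ major (V), C♭ major (VI), D diminished (vii°).
Shared triads with their functions: B♭ major (VI in D minor, V in E♭ minor).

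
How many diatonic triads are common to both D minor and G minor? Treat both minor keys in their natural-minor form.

Diatonic triads of D minor (natural minor): Dm (i), Edim (ii°), F (III), Gm (iv), Am (v), B♭ (VI), C (VII).
Diatonic triads of G minor (natural minor): Gm (i), Adim (ii°), B♭ (III), Cm (iv), Dm (v), E♭ (VI), F (VII).
Matching root and quality in both lists: Dm, F, Gm, B♭.
That gives 4 common triads.

4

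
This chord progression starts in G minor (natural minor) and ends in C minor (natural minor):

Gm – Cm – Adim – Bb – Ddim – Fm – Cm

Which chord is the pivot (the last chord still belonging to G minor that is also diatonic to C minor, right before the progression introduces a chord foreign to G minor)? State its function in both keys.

Bb — III in G minor, VII in C minor

Chords diatonic to G minor: Gm, Adim, Bb, Cm, Dm, Eb, F.
Reading the progression, the first chord not in that set is Ddim, so the modulation leaves G minor there.
The chord immediately before Ddim is Bb, which is diatonic to both keys: III in G minor and VII in C minor.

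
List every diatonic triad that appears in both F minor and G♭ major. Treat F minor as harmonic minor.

B♭m, D♭

Triads in F minor (harmonic minor): Fm (i), Gdim (ii°), A♭aug (III+), B♭m (iv), C (V), D♭ (VI), Edim (vii°).
Triads in G♭ major: G♭ (I), A♭m (ii), B♭m (iii), C♭ (IV), D♭ (V), E♭m (vi), Fdim (vii°).
Shared triads with their functions: B♭m (iv in F minor, iii in G♭ major); D♭ (VI in F minor, V in G♭ major).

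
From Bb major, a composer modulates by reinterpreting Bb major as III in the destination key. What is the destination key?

G minor

The numeral III denotes a major triad on scale degree 3. With Bb on degree 3, the tonic of the new key is G.
Degree 3 carries a major triad in natural-minor keys, so the destination is G minor.
Check: the diatonic triads of G minor (natural minor) are Gm (i), Adim (ii°), Bb (III), Cm (iv), Dm (v), Eb (VI), F (VII) — Bb major is indeed III.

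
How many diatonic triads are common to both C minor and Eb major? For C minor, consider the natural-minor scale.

7

Diatonic triads of C minor (natural minor): Cm (i), Ddim (ii°), Eb (III), Fm (iv), Gm (v), Ab (VI), Bb (VII).
Diatonic triads of Eb major: Eb (I), Fm (ii), Gm (iii), Ab (IV), Bb (V), Cm (vi), Ddim (vii°).
Matching root and quality in both lists: Cm, Ddim, Eb, Fm, Gm, Ab, Bb.
That gives 7 common triads.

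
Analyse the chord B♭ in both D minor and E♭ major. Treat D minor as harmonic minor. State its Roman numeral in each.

The scale of D minor (harmonic minor) is D E F G A B♭ C♯; B♭ is degree 6, and the triad built there (B♭-D-F) is major, so it is VI.
The scale of E♭ major is E♭ F G A♭ B♭ C D; B♭ is degree 5, and the triad built there (B♭-D-F) is major, so it is V.

VI in D minor; V in E♭ major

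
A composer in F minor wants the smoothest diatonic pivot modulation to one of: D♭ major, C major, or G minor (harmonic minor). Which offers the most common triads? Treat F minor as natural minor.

Triads of F minor (natural minor): F minor (i), G diminished (ii°), A♭ major (III), B♭ minor (iv), C minor (v), D♭ major (VI), E♭ major (VII).
D♭ major shares 4: Fm, A♭, B♭m, D♭.
C major shares 0: none.
G minor (harmonic minor) shares 2: Cm, E♭.
The most common triads (4) are shared with D♭ major.

D♭ major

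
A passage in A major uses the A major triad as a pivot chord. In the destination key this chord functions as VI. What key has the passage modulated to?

The numeral VI denotes a major triad on scale degree 6. With A on degree 6, the tonic of the new key is C♯.
Degree 6 carries a major triad in minor keys, so the destination is C♯ minor.
Check: the diatonic triads of C♯ minor (natural minor) are C♯m (i), D♯dim (ii°), E (III), F♯m (iv), G♯m (v), A (VI), B (VII) — A major is indeed VI.

C♯ minor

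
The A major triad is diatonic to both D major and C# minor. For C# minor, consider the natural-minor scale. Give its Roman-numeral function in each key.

The scale of D major is D E F# G A B C#; A is degree 5, and the triad built there (A-C#-E) is major, so it is V.
The scale of C# minor (natural minor) is C# D# E F# G# A B; A is degree 6, and the triad built there (A-C#-E) is major, so it is VI.

V in D major; VI in C# minor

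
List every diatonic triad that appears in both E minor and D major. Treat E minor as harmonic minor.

Triads in E minor (harmonic minor): Em (i), F#dim (ii°), Gaug (III+), Am (iv), B (V), C (VI), D#dim (vii°).
Triads in D major: D (I), Em (ii), F#m (iii), G (IV), A (V), Bm (vi), C#dim (vii°).
Shared triads with their functions: Em (i in E minor, ii in D major).

Em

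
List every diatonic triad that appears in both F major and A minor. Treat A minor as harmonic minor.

Triads in F major: F (I), Gm (ii), Am (iii), Bb (IV), C (V), Dm (vi), Edim (vii°).
Triads in A minor (harmonic minor): Am (i), Bdim (ii°), Caug (III+), Dm (iv), E (V), F (VI), G#dim (vii°).
Shared triads with their functions: F (I in F major, VI in A minor); Am (iii in F major, i in A minor); Dm (vi in F major, iv in A minor).

F, Am, Dm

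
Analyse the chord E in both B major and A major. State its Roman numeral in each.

IV in B major; V in A major

The scale of B major is B C♯ D♯ E F♯ G♯ A♯; E is degree 4, and the triad built there (E-G♯-B) is major, so it is IV.
The scale of A major is A B C♯ D E F♯ G♯; E is degree 5, and the triad built there (E-G♯-B) is major, so it is V.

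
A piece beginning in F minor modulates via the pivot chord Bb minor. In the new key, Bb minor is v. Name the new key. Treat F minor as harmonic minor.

Eb minor

The numeral v denotes a minor triad on scale degree 5. With Bb on degree 5, the tonic of the new key is Eb.
Degree 5 carries a minor triad in natural-minor keys, so the destination is Eb minor.
Check: the diatonic triads of Eb minor (natural minor) are Ebm (i), Fdim (ii°), Gb (III), Abm (iv), Bbm (v), Cb (VI), Db (VII) — Bb minor is indeed v.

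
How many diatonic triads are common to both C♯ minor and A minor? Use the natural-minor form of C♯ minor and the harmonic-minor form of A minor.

Diatonic triads of C♯ minor (natural minor): C♯m (i), D♯dim (ii°), E (III), F♯m (iv), G♯m (v), A (VI), B (VII).
Diatonic triads of A minor (harmonic minor): Am (i), Bdim (ii°), Caug (III+), Dm (iv), E (V), F (VI), G♯dim (vii°).
Matching root and quality in both lists: E.
That gives 1 common triad.

1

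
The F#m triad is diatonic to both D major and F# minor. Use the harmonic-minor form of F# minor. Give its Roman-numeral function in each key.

The scale of D major is D E F# G A B C#; F# is degree 3, and the triad built there (F#-A-C#) is minor, so it is iii.
The scale of F# minor (harmonic minor) is F# G# A B C# D E#; F# is degree 1, and the triad built there (F#-A-C#) is minor, so it is i.

iii in D major; i in F# minor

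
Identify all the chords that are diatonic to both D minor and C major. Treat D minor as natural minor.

Triads in D minor (natural minor): Dm (i), Edim (ii°), F (III), Gm (iv), Am (v), Bb (VI), C (VII).
Triads in C major: C (I), Dm (ii), Em (iii), F (IV), G (V), Am (vi), Bdim (vii°).
Shared triads with their functions: Dm (i in D minor, ii in C major); F (III in D minor, IV in C major); Am (v in D minor, vi in C major); C (VII in D minor, I in C major).

Dm, F, Am, C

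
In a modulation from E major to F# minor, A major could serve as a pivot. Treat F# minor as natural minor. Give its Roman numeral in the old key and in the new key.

The scale of E major is E F# G# A B C# D#; A is degree 4, and the triad built there (A-C#-E) is major, so it is IV.
The scale of F# minor (natural minor) is F# G# A B C# D E; A is degree 3, and the triad built there (A-C#-E) is major, so it is III.

IV in E major; III in F# minor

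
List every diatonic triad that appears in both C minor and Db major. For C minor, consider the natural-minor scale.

Triads in C minor (natural minor): Cm (i), Ddim (ii°), Eb (III), Fm (iv), Gm (v), Ab (VI), Bb (VII).
Triads in Db major: Db (I), Ebm (ii), Fm (iii), Gb (IV), Ab (V), Bbm (vi), Cdim (vii°).
Shared triads with their functions: Fm (iv in C minor, iii in Db major); Ab (VI in C minor, V in Db major).

Fm, Ab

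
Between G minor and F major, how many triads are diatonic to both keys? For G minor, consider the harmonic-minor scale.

Diatonic triads of G minor (harmonic minor): Gm (i), Adim (ii°), Bbaug (III+), Cm (iv), D (V), Eb (VI), F#dim (vii°).
Diatonic triads of F major: F (I), Gm (ii), Am (iii), Bb (IV), C (V), Dm (vi), Edim (vii°).
Matching root and quality in both lists: Gm.
That gives 1 common triad.

1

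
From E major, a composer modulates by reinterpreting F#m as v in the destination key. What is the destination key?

The numeral v denotes a minor triad on scale degree 5. With F# on degree 5, the tonic of the new key is B.
Degree 5 carries a minor triad in natural-minor keys, so the destination is B minor.
Check: the diatonic triads of B minor (natural minor) are Bm (i), C#dim (ii°), D (III), Em (iv), F#m (v), G (VI), A (VII) — F#m is indeed v.

B minor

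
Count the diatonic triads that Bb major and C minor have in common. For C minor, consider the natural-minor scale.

Diatonic triads of Bb major: Bb major (I), C minor (ii), D minor (iii), Eb major (IV), F major (V), G minor (vi), A diminished (vii°).
Diatonic triads of C minor (natural minor): C minor (i), D diminished (ii°), Eb major (III), F minor (iv), G minor (v), Ab major (VI), Bb major (VII).
Matching root and quality in both lists: Bb major, C minor, Eb major, G minor.
That gives 4 common triads.

4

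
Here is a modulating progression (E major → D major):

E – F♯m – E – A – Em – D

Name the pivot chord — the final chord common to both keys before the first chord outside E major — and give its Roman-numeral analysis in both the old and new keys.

A — IV in E major, V in D major

Chords diatonic to E major: E, F♯m, G♯m, A, B, C♯m, D♯dim.
Reading the progression, the first chord not in that set is Em, so the modulation leaves E major there.
The chord immediately before Em is A, which is diatonic to both keys: IV in E major and V in D major.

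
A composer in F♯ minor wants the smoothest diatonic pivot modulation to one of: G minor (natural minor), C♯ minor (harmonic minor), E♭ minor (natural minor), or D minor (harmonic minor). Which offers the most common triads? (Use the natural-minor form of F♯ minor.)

Triads of F♯ minor (natural minor): F♯ minor (i), G♯ diminished (ii°), A major (III), B minor (iv), C♯ minor (v), D major (VI), E major (VII).
G minor (natural minor) shares 0: none.
C♯ minor (harmonic minor) shares 3: F♯m, A, C♯m.
E♭ minor (natural minor) shares 0: none.
D minor (harmonic minor) shares 1: A.
The most common triads (3) are shared with C♯ minor.

C♯ minor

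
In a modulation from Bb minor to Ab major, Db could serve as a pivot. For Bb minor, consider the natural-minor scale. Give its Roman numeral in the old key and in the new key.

III in Bb minor; IV in Ab major

The scale of Bb minor (natural minor) is Bb C Db Eb F Gb Ab; Db is degree 3, and the triad built there (Db-F-Ab) is major, so it is III.
The scale of Ab major is Ab Bb C Db Eb F G; Db is degree 4, and the triad built there (Db-F-Ab) is major, so it is IV.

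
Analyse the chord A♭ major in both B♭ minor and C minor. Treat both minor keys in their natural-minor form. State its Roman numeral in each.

VII in B♭ minor; VI in C minor

The scale of B♭ minor (natural minor) is B♭ C D♭ E♭ F G♭ A♭; A♭ is degree 7, and the triad built there (A♭-C-E♭) is major, so it is VII.
The scale of C minor (natural minor) is C D E♭ F G A♭ B♭; A♭ is degree 6, and the triad built there (A♭-C-E♭) is major, so it is VI.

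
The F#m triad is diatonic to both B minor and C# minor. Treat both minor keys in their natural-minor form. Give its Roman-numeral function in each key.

The scale of B minor (natural minor) is B C# D E F# G A; F# is degree 5, and the triad built there (F#-A-C#) is minor, so it is v.
The scale of C# minor (natural minor) is C# D# E F# G# A B; F# is degree 4, and the triad built there (F#-A-C#) is minor, so it is iv.

v in B minor; iv in C# minor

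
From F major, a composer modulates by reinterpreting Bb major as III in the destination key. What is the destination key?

The numeral III denotes a major triad on scale degree 3. With Bb on degree 3, the tonic of the new key is G.
Degree 3 carries a major triad in natural-minor keys, so the destination is G minor.
Check: the diatonic triads of G minor (natural minor) are Gm (i), Adim (ii°), Bb (III), Cm (iv), Dm (v), Eb (VI), F (VII) — Bb major is indeed III.

G minor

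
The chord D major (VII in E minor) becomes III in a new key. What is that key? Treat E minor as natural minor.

B minor

The numeral III denotes a major triad on scale degree 3. With D on degree 3, the tonic of the new key is B.
Degree 3 carries a major triad in natural-minor keys, so the destination is B minor.
Check: the diatonic triads of B minor (natural minor) are Bm (i), C♯dim (ii°), D (III), Em (iv), F♯m (v), G (VI), A (VII) — D major is indeed III.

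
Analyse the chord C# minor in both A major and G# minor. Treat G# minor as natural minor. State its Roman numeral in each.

iii in A major; iv in G# minor

The scale of A major is A B C# D E F# G#; C# is degree 3, and the triad built there (C#-E-G#) is minor, so it is iii.
The scale of G# minor (natural minor) is G# A# B C# D# E F#; C# is degree 4, and the triad built there (C#-E-G#) is minor, so it is iv.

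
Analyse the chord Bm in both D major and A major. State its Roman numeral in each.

vi in D major; ii in A major

The scale of D major is D E F♯ G A B C♯; B is degree 6, and the triad built there (B-D-F♯) is minor, so it is vi.
The scale of A major is A B C♯ D E F♯ G♯; B is degree 2, and the triad built there (B-D-F♯) is minor, so it is ii.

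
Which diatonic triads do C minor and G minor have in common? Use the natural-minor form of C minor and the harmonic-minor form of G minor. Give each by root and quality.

Triads in C minor (natural minor): C minor (i), D diminished (ii°), E♭ major (III), F minor (iv), G minor (v), A♭ major (VI), B♭ major (VII).
Triads in G minor (harmonic minor): G minor (i), A diminished (ii°), B♭ augmented (III+), C minor (iv), D major (V), E♭ major (VI), F♯ diminished (vii°).
Shared triads with their functions: C minor (i in C minor, iv in G minor); E♭ major (III in C minor, VI in G minor); G minor (v in C minor, i in G minor).

Cm, E♭, Gm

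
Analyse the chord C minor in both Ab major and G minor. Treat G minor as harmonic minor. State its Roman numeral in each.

iii in Ab major; iv in G minor

The scale of Ab major is Ab Bb C Db Eb F G; C is degree 3, and the triad built there (C-Eb-G) is minor, so it is iii.
The scale of G minor (harmonic minor) is G A Bb C D Eb F#; C is degree 4, and the triad built there (C-Eb-G) is minor, so it is iv.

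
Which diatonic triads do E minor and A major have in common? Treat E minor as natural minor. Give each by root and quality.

Bm, D

Triads in E minor (natural minor): Em (i), F#dim (ii°), G (III), Am (iv), Bm (v), C (VI), D (VII).
Triads in A major: A (I), Bm (ii), C#m (iii), D (IV), E (V), F#m (vi), G#dim (vii°).
Shared triads with their functions: Bm (v in E minor, ii in A major); D (VII in E minor, IV in A major).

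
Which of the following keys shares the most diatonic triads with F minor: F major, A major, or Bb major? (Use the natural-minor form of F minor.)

Bb major

Triads of F minor (natural minor): Fm (i), Gdim (ii°), Ab (III), Bbm (iv), Cm (v), Db (VI), Eb (VII).
F major shares 0: none.
A major shares 0: none.
Bb major shares 2: Cm, Eb.
The most common triads (2) are shared with Bb major.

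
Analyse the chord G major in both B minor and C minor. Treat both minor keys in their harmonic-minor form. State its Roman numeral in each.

VI in B minor; V in C minor

The scale of B minor (harmonic minor) is B C# D E F# G A#; G is degree 6, and the triad built there (G-B-D) is major, so it is VI.
The scale of C minor (harmonic minor) is C D Eb F G Ab B; G is degree 5, and the triad built there (G-B-D) is major, so it is V.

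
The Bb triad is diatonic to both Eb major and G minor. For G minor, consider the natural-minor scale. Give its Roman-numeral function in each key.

V in Eb major; III in G minor

The scale of Eb major is Eb F G Ab Bb C D; Bb is degree 5, and the triad built there (Bb-D-F) is major, so it is V.
The scale of G minor (natural minor) is G A Bb C D Eb F; Bb is degree 3, and the triad built there (Bb-D-F) is major, so it is III.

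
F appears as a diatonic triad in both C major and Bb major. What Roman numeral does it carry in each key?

The scale of C major is C D E F G A B; F is degree 4, and the triad built there (F-A-C) is major, so it is IV.
The scale of Bb major is Bb C D Eb F G A; F is degree 5, and the triad built there (F-A-C) is major, so it is V.

IV in C major; V in Bb major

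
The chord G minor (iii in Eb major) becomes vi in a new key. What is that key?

The numeral vi denotes a minor triad on scale degree 6. With G on degree 6, the tonic of the new key is Bb.
Degree 6 carries a minor triad in major keys, so the destination is Bb major.
Check: the diatonic triads of Bb major are Bb (I), Cm (ii), Dm (iii), Eb (IV), F (V), Gm (vi), Adim (vii°) — G minor is indeed vi.

Bb major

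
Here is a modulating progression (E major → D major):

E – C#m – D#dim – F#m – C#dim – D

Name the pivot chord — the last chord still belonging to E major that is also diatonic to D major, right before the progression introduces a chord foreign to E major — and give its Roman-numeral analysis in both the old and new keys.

F#m — ii in E major, iii in D major

Chords diatonic to E major: E, F#m, G#m, A, B, C#m, D#dim.
Reading the progression, the first chord not in that set is C#dim, so the modulation leaves E major there.
The chord immediately before C#dim is F#m, which is diatonic to both keys: ii in E major and iii in D major.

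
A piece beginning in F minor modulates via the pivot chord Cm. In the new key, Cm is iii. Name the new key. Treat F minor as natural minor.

The numeral iii denotes a minor triad on scale degree 3. With C on degree 3, the tonic of the new key is A♭.
Degree 3 carries a minor triad in major keys, so the destination is A♭ major.
Check: the diatonic triads of A♭ major are A♭ (I), B♭m (ii), Cm (iii), D♭ (IV), E♭ (V), Fm (vi), Gdim (vii°) — Cm is indeed iii.

A♭ major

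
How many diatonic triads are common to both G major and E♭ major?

Diatonic triads of G major: G (I), Am (ii), Bm (iii), C (IV), D (V), Em (vi), F♯dim (vii°).
Diatonic triads of E♭ major: E♭ (I), Fm (ii), Gm (iii), A♭ (IV), B♭ (V), Cm (vi), Ddim (vii°).
No triad has the same root and quality in both keys.

0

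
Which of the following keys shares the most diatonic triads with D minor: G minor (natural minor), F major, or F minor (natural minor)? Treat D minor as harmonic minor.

Triads of D minor (harmonic minor): D minor (i), E diminished (ii°), F augmented (III+), G minor (iv), A major (V), Bb major (VI), C# diminished (vii°).
G minor (natural minor) shares 3: Dm, Gm, Bb.
F major shares 4: Dm, Edim, Gm, Bb.
F minor (natural minor) shares 0: none.
The most common triads (4) are shared with F major.

F major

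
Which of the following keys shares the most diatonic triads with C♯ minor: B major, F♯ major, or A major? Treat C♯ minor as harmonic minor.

Triads of C♯ minor (harmonic minor): C♯ minor (i), D♯ diminished (ii°), E augmented (III+), F♯ minor (iv), G♯ major (V), A major (VI), B♯ diminished (vii°).
B major shares 1: C♯m.
F♯ major shares 0: none.
A major shares 3: C♯m, F♯m, A.
The most common triads (3) are shared with A major.

A major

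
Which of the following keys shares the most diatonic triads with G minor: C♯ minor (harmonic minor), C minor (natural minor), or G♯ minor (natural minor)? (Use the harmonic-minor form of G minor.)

Triads of G minor (harmonic minor): Gm (i), Adim (ii°), B♭aug (III+), Cm (iv), D (V), E♭ (VI), F♯dim (vii°).
C♯ minor (harmonic minor) shares 0: none.
C minor (natural minor) shares 3: Gm, Cm, E♭.
G♯ minor (natural minor) shares 0: none.
The most common triads (3) are shared with C minor.

C minor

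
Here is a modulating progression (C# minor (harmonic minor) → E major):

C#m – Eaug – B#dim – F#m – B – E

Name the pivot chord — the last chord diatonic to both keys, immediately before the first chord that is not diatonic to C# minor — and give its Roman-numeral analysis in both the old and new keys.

F#m — iv in C# minor, ii in E major

Chords diatonic to C# minor: C#m, D#dim, Eaug, F#m, G#, A, B#dim.
Reading the progression, the first chord not in that set is B, so the modulation leaves C# minor there.
The chord immediately before B is F#m, which is diatonic to both keys: iv in C# minor and ii in E major.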